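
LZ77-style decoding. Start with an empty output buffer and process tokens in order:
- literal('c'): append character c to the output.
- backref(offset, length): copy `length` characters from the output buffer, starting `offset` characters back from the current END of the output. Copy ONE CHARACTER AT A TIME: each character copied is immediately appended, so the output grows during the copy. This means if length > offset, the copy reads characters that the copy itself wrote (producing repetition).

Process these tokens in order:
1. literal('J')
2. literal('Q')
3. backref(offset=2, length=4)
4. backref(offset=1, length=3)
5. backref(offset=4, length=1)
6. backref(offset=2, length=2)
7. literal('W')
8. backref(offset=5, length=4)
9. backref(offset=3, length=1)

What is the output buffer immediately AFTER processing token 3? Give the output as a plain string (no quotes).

Token 1: literal('J'). Output: "J"
Token 2: literal('Q'). Output: "JQ"
Token 3: backref(off=2, len=4) (overlapping!). Copied 'JQJQ' from pos 0. Output: "JQJQJQ"

Answer: JQJQJQ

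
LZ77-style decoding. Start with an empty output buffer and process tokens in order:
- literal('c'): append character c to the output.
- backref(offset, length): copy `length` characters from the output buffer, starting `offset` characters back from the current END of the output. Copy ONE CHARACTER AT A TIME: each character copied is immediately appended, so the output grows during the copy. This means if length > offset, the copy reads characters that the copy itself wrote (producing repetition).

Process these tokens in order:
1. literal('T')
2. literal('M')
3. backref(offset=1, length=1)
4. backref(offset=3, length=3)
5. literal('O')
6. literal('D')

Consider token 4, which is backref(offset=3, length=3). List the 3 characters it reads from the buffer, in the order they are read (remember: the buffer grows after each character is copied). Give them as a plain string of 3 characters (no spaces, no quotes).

Token 1: literal('T'). Output: "T"
Token 2: literal('M'). Output: "TM"
Token 3: backref(off=1, len=1). Copied 'M' from pos 1. Output: "TMM"
Token 4: backref(off=3, len=3). Buffer before: "TMM" (len 3)
  byte 1: read out[0]='T', append. Buffer now: "TMMT"
  byte 2: read out[1]='M', append. Buffer now: "TMMTM"
  byte 3: read out[2]='M', append. Buffer now: "TMMTMM"

Answer: TMM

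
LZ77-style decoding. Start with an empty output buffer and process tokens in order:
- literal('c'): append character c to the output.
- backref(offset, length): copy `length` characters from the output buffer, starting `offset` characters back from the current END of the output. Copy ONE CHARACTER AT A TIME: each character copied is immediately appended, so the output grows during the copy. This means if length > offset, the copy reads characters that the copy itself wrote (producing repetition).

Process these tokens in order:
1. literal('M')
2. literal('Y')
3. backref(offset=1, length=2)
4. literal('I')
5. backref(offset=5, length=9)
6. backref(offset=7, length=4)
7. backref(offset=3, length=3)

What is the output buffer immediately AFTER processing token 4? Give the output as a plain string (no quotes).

Token 1: literal('M'). Output: "M"
Token 2: literal('Y'). Output: "MY"
Token 3: backref(off=1, len=2) (overlapping!). Copied 'YY' from pos 1. Output: "MYYY"
Token 4: literal('I'). Output: "MYYYI"

Answer: MYYYI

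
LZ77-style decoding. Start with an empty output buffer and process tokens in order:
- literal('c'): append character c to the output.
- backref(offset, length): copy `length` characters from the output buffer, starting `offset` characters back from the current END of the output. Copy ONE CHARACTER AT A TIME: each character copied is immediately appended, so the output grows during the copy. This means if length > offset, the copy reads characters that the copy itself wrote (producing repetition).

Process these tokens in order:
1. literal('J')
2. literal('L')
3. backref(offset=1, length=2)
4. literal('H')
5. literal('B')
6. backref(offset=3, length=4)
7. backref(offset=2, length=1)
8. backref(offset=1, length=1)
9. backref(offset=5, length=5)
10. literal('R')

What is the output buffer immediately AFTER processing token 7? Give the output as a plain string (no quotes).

Token 1: literal('J'). Output: "J"
Token 2: literal('L'). Output: "JL"
Token 3: backref(off=1, len=2) (overlapping!). Copied 'LL' from pos 1. Output: "JLLL"
Token 4: literal('H'). Output: "JLLLH"
Token 5: literal('B'). Output: "JLLLHB"
Token 6: backref(off=3, len=4) (overlapping!). Copied 'LHBL' from pos 3. Output: "JLLLHBLHBL"
Token 7: backref(off=2, len=1). Copied 'B' from pos 8. Output: "JLLLHBLHBLB"

Answer: JLLLHBLHBLB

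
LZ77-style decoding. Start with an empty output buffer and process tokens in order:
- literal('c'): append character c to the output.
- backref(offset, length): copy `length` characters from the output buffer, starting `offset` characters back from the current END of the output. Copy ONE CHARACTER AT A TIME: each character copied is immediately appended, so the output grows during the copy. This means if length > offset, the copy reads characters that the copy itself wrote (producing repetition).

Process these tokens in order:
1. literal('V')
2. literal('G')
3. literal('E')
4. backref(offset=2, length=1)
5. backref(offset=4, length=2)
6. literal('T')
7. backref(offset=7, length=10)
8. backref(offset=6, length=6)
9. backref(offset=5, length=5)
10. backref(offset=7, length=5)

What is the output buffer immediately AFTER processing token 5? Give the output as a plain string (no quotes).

Answer: VGEGVG

Derivation:
Token 1: literal('V'). Output: "V"
Token 2: literal('G'). Output: "VG"
Token 3: literal('E'). Output: "VGE"
Token 4: backref(off=2, len=1). Copied 'G' from pos 1. Output: "VGEG"
Token 5: backref(off=4, len=2). Copied 'VG' from pos 0. Output: "VGEGVG"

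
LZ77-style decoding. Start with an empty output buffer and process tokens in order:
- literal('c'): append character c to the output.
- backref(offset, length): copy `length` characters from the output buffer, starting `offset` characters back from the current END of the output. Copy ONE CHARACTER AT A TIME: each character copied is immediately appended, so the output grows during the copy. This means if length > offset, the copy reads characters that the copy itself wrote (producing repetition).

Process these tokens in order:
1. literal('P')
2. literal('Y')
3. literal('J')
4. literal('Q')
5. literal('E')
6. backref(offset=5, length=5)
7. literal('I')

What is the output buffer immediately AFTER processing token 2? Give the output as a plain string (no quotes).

Answer: PY

Derivation:
Token 1: literal('P'). Output: "P"
Token 2: literal('Y'). Output: "PY"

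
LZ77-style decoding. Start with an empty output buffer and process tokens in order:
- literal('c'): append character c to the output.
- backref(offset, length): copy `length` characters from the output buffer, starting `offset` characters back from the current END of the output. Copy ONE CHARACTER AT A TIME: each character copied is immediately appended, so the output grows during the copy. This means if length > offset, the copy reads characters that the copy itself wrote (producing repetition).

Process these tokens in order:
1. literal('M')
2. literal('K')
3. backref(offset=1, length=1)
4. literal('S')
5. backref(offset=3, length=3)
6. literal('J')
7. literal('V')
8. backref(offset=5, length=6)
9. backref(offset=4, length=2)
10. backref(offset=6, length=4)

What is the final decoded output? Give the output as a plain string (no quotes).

Answer: MKKSKKSJVKKSJVKSJSJVK

Derivation:
Token 1: literal('M'). Output: "M"
Token 2: literal('K'). Output: "MK"
Token 3: backref(off=1, len=1). Copied 'K' from pos 1. Output: "MKK"
Token 4: literal('S'). Output: "MKKS"
Token 5: backref(off=3, len=3). Copied 'KKS' from pos 1. Output: "MKKSKKS"
Token 6: literal('J'). Output: "MKKSKKSJ"
Token 7: literal('V'). Output: "MKKSKKSJV"
Token 8: backref(off=5, len=6) (overlapping!). Copied 'KKSJVK' from pos 4. Output: "MKKSKKSJVKKSJVK"
Token 9: backref(off=4, len=2). Copied 'SJ' from pos 11. Output: "MKKSKKSJVKKSJVKSJ"
Token 10: backref(off=6, len=4). Copied 'SJVK' from pos 11. Output: "MKKSKKSJVKKSJVKSJSJVK"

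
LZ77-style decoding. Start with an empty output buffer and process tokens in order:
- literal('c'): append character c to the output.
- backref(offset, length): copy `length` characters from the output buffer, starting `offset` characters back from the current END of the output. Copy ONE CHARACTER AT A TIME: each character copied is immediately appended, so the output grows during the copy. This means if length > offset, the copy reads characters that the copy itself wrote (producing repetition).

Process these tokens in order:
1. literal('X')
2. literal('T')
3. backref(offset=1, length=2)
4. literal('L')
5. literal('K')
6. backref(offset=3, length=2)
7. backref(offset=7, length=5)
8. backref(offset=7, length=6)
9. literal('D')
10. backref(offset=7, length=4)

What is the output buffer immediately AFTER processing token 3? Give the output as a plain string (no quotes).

Answer: XTTT

Derivation:
Token 1: literal('X'). Output: "X"
Token 2: literal('T'). Output: "XT"
Token 3: backref(off=1, len=2) (overlapping!). Copied 'TT' from pos 1. Output: "XTTT"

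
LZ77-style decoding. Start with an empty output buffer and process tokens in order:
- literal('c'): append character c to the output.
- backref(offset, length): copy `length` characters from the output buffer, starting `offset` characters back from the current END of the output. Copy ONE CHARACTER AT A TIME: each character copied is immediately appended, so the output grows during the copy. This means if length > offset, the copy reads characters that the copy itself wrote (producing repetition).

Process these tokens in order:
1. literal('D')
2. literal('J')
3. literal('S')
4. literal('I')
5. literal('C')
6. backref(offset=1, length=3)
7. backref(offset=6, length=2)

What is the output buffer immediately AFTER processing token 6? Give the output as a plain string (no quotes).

Token 1: literal('D'). Output: "D"
Token 2: literal('J'). Output: "DJ"
Token 3: literal('S'). Output: "DJS"
Token 4: literal('I'). Output: "DJSI"
Token 5: literal('C'). Output: "DJSIC"
Token 6: backref(off=1, len=3) (overlapping!). Copied 'CCC' from pos 4. Output: "DJSICCCC"

Answer: DJSICCCC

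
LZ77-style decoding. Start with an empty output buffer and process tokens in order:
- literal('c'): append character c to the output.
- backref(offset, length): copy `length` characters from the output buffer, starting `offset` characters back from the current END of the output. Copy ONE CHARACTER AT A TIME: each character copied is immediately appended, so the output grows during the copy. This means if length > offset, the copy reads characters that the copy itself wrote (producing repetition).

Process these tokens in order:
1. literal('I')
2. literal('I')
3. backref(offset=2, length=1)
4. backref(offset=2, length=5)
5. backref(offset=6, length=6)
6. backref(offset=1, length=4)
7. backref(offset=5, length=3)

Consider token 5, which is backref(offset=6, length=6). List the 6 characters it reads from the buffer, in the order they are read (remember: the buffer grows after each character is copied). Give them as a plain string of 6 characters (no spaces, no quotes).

Token 1: literal('I'). Output: "I"
Token 2: literal('I'). Output: "II"
Token 3: backref(off=2, len=1). Copied 'I' from pos 0. Output: "III"
Token 4: backref(off=2, len=5) (overlapping!). Copied 'IIIII' from pos 1. Output: "IIIIIIII"
Token 5: backref(off=6, len=6). Buffer before: "IIIIIIII" (len 8)
  byte 1: read out[2]='I', append. Buffer now: "IIIIIIIII"
  byte 2: read out[3]='I', append. Buffer now: "IIIIIIIIII"
  byte 3: read out[4]='I', append. Buffer now: "IIIIIIIIIII"
  byte 4: read out[5]='I', append. Buffer now: "IIIIIIIIIIII"
  byte 5: read out[6]='I', append. Buffer now: "IIIIIIIIIIIII"
  byte 6: read out[7]='I', append. Buffer now: "IIIIIIIIIIIIII"

Answer: IIIIII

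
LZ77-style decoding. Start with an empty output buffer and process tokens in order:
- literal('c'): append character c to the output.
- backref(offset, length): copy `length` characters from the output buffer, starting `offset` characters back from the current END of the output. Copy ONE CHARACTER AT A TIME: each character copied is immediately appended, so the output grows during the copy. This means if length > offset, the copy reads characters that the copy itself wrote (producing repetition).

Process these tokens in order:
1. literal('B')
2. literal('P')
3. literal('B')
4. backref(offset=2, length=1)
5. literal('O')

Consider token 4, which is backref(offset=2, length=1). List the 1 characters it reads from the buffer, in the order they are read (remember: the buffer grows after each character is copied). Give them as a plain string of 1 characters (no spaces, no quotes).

Answer: P

Derivation:
Token 1: literal('B'). Output: "B"
Token 2: literal('P'). Output: "BP"
Token 3: literal('B'). Output: "BPB"
Token 4: backref(off=2, len=1). Buffer before: "BPB" (len 3)
  byte 1: read out[1]='P', append. Buffer now: "BPBP"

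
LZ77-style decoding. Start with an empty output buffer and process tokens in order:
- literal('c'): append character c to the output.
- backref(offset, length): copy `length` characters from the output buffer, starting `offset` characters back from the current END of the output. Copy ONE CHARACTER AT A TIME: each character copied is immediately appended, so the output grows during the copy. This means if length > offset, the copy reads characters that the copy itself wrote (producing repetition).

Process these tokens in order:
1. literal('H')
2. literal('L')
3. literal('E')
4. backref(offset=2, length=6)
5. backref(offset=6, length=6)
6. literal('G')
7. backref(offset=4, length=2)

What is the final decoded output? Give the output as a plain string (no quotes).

Answer: HLELELELELELELEGEL

Derivation:
Token 1: literal('H'). Output: "H"
Token 2: literal('L'). Output: "HL"
Token 3: literal('E'). Output: "HLE"
Token 4: backref(off=2, len=6) (overlapping!). Copied 'LELELE' from pos 1. Output: "HLELELELE"
Token 5: backref(off=6, len=6). Copied 'LELELE' from pos 3. Output: "HLELELELELELELE"
Token 6: literal('G'). Output: "HLELELELELELELEG"
Token 7: backref(off=4, len=2). Copied 'EL' from pos 12. Output: "HLELELELELELELEGEL"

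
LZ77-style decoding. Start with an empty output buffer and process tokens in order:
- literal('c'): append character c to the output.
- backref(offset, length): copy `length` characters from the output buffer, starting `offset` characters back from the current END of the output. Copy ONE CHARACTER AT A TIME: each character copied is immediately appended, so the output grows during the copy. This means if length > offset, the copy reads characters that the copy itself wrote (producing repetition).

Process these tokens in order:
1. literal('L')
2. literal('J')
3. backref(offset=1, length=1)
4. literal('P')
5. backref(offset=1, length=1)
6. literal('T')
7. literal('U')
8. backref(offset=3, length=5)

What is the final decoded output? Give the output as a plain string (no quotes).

Answer: LJJPPTUPTUPT

Derivation:
Token 1: literal('L'). Output: "L"
Token 2: literal('J'). Output: "LJ"
Token 3: backref(off=1, len=1). Copied 'J' from pos 1. Output: "LJJ"
Token 4: literal('P'). Output: "LJJP"
Token 5: backref(off=1, len=1). Copied 'P' from pos 3. Output: "LJJPP"
Token 6: literal('T'). Output: "LJJPPT"
Token 7: literal('U'). Output: "LJJPPTU"
Token 8: backref(off=3, len=5) (overlapping!). Copied 'PTUPT' from pos 4. Output: "LJJPPTUPTUPT"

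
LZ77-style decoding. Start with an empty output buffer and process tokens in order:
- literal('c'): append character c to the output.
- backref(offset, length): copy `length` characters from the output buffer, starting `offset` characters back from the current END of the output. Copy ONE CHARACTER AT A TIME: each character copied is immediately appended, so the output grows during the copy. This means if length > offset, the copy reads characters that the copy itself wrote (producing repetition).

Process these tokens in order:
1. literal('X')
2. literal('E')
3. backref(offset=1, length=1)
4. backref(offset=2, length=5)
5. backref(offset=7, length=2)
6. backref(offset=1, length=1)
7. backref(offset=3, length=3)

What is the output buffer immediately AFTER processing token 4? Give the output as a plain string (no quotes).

Token 1: literal('X'). Output: "X"
Token 2: literal('E'). Output: "XE"
Token 3: backref(off=1, len=1). Copied 'E' from pos 1. Output: "XEE"
Token 4: backref(off=2, len=5) (overlapping!). Copied 'EEEEE' from pos 1. Output: "XEEEEEEE"

Answer: XEEEEEEE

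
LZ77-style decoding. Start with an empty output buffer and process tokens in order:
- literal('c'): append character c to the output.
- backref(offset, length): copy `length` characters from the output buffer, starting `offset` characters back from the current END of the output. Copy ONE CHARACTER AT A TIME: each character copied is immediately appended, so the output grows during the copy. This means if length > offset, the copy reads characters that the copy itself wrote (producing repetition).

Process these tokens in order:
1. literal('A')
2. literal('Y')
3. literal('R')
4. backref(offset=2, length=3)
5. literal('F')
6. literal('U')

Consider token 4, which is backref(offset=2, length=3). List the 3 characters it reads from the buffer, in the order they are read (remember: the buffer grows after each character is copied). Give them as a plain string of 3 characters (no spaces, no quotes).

Token 1: literal('A'). Output: "A"
Token 2: literal('Y'). Output: "AY"
Token 3: literal('R'). Output: "AYR"
Token 4: backref(off=2, len=3). Buffer before: "AYR" (len 3)
  byte 1: read out[1]='Y', append. Buffer now: "AYRY"
  byte 2: read out[2]='R', append. Buffer now: "AYRYR"
  byte 3: read out[3]='Y', append. Buffer now: "AYRYRY"

Answer: YRY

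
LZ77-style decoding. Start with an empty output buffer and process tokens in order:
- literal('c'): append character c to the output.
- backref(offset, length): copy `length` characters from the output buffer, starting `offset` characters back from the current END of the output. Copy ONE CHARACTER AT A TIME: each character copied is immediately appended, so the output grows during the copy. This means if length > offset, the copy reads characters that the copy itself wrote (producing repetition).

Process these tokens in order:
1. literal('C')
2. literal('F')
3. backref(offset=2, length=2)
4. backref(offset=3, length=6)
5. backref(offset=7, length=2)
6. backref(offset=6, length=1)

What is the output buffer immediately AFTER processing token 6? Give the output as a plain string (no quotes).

Answer: CFCFFCFFCFFFF

Derivation:
Token 1: literal('C'). Output: "C"
Token 2: literal('F'). Output: "CF"
Token 3: backref(off=2, len=2). Copied 'CF' from pos 0. Output: "CFCF"
Token 4: backref(off=3, len=6) (overlapping!). Copied 'FCFFCF' from pos 1. Output: "CFCFFCFFCF"
Token 5: backref(off=7, len=2). Copied 'FF' from pos 3. Output: "CFCFFCFFCFFF"
Token 6: backref(off=6, len=1). Copied 'F' from pos 6. Output: "CFCFFCFFCFFFF"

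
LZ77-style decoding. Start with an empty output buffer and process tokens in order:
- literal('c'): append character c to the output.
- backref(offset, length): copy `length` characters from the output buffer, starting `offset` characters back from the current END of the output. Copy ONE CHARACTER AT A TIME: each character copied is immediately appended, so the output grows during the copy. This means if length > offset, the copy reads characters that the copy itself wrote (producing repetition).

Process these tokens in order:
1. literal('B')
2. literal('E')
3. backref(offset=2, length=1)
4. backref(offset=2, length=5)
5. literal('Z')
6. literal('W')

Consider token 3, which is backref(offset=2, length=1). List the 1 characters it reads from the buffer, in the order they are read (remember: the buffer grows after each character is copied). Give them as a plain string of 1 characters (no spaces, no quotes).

Token 1: literal('B'). Output: "B"
Token 2: literal('E'). Output: "BE"
Token 3: backref(off=2, len=1). Buffer before: "BE" (len 2)
  byte 1: read out[0]='B', append. Buffer now: "BEB"

Answer: B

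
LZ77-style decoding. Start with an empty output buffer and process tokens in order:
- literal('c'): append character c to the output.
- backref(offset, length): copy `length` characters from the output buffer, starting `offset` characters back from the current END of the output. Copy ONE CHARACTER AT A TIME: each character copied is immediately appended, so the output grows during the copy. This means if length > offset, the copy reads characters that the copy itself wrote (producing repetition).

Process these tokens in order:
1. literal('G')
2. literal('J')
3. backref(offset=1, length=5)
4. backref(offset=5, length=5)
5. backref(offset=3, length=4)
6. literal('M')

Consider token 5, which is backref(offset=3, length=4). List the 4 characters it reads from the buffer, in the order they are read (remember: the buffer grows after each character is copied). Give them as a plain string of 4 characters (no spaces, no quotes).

Token 1: literal('G'). Output: "G"
Token 2: literal('J'). Output: "GJ"
Token 3: backref(off=1, len=5) (overlapping!). Copied 'JJJJJ' from pos 1. Output: "GJJJJJJ"
Token 4: backref(off=5, len=5). Copied 'JJJJJ' from pos 2. Output: "GJJJJJJJJJJJ"
Token 5: backref(off=3, len=4). Buffer before: "GJJJJJJJJJJJ" (len 12)
  byte 1: read out[9]='J', append. Buffer now: "GJJJJJJJJJJJJ"
  byte 2: read out[10]='J', append. Buffer now: "GJJJJJJJJJJJJJ"
  byte 3: read out[11]='J', append. Buffer now: "GJJJJJJJJJJJJJJ"
  byte 4: read out[12]='J', append. Buffer now: "GJJJJJJJJJJJJJJJ"

Answer: JJJJ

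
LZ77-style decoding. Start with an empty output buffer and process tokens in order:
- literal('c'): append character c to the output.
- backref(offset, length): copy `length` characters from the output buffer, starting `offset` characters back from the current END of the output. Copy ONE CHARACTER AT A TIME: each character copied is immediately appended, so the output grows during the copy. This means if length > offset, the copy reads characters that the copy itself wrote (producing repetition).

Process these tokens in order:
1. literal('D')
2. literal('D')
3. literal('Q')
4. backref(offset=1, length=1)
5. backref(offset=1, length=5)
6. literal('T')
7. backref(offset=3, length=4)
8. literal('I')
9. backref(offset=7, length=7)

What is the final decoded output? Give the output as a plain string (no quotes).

Token 1: literal('D'). Output: "D"
Token 2: literal('D'). Output: "DD"
Token 3: literal('Q'). Output: "DDQ"
Token 4: backref(off=1, len=1). Copied 'Q' from pos 2. Output: "DDQQ"
Token 5: backref(off=1, len=5) (overlapping!). Copied 'QQQQQ' from pos 3. Output: "DDQQQQQQQ"
Token 6: literal('T'). Output: "DDQQQQQQQT"
Token 7: backref(off=3, len=4) (overlapping!). Copied 'QQTQ' from pos 7. Output: "DDQQQQQQQTQQTQ"
Token 8: literal('I'). Output: "DDQQQQQQQTQQTQI"
Token 9: backref(off=7, len=7). Copied 'QTQQTQI' from pos 8. Output: "DDQQQQQQQTQQTQIQTQQTQI"

Answer: DDQQQQQQQTQQTQIQTQQTQI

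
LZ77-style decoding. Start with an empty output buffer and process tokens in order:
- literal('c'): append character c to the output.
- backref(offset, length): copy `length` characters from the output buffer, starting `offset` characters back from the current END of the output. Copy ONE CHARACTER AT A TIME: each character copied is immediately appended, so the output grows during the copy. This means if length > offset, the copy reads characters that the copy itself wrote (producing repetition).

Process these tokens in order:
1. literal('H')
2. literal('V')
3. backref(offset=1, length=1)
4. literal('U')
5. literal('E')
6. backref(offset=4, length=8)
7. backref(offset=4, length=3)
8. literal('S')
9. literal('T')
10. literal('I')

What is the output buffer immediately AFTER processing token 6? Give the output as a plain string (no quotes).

Answer: HVVUEVVUEVVUE

Derivation:
Token 1: literal('H'). Output: "H"
Token 2: literal('V'). Output: "HV"
Token 3: backref(off=1, len=1). Copied 'V' from pos 1. Output: "HVV"
Token 4: literal('U'). Output: "HVVU"
Token 5: literal('E'). Output: "HVVUE"
Token 6: backref(off=4, len=8) (overlapping!). Copied 'VVUEVVUE' from pos 1. Output: "HVVUEVVUEVVUE"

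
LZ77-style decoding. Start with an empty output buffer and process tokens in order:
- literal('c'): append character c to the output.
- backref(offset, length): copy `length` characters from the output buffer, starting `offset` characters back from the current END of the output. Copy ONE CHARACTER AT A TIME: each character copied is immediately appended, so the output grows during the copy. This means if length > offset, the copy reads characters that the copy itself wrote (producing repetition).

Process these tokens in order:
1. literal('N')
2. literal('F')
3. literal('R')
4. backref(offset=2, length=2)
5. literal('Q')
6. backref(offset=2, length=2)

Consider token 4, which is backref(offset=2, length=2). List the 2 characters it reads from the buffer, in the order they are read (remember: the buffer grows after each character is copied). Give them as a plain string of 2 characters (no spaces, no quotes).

Answer: FR

Derivation:
Token 1: literal('N'). Output: "N"
Token 2: literal('F'). Output: "NF"
Token 3: literal('R'). Output: "NFR"
Token 4: backref(off=2, len=2). Buffer before: "NFR" (len 3)
  byte 1: read out[1]='F', append. Buffer now: "NFRF"
  byte 2: read out[2]='R', append. Buffer now: "NFRFR"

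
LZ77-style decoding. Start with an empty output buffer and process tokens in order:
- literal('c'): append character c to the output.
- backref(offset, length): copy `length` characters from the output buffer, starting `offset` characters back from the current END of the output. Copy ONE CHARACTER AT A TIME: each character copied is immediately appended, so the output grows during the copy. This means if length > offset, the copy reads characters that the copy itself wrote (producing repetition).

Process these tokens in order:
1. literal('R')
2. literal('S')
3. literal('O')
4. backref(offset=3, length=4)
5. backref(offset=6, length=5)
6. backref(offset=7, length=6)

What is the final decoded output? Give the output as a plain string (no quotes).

Answer: RSORSORSORSOORSORS

Derivation:
Token 1: literal('R'). Output: "R"
Token 2: literal('S'). Output: "RS"
Token 3: literal('O'). Output: "RSO"
Token 4: backref(off=3, len=4) (overlapping!). Copied 'RSOR' from pos 0. Output: "RSORSOR"
Token 5: backref(off=6, len=5). Copied 'SORSO' from pos 1. Output: "RSORSORSORSO"
Token 6: backref(off=7, len=6). Copied 'ORSORS' from pos 5. Output: "RSORSORSORSOORSORS"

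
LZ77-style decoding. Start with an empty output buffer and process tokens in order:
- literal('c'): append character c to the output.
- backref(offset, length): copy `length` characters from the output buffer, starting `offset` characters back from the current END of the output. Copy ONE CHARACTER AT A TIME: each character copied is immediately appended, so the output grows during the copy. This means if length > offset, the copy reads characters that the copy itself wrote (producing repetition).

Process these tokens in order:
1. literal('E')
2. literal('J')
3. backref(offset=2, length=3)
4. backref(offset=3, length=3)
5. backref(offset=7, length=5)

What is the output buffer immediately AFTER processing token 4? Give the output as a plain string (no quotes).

Token 1: literal('E'). Output: "E"
Token 2: literal('J'). Output: "EJ"
Token 3: backref(off=2, len=3) (overlapping!). Copied 'EJE' from pos 0. Output: "EJEJE"
Token 4: backref(off=3, len=3). Copied 'EJE' from pos 2. Output: "EJEJEEJE"

Answer: EJEJEEJE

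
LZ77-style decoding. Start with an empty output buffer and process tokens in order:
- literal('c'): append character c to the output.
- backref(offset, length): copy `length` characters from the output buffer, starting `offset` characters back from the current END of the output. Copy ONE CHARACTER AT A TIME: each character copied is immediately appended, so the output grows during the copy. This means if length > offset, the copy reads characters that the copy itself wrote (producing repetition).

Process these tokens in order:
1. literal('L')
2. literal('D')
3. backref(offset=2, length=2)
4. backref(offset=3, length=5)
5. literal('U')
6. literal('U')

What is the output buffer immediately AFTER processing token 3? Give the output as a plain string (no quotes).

Token 1: literal('L'). Output: "L"
Token 2: literal('D'). Output: "LD"
Token 3: backref(off=2, len=2). Copied 'LD' from pos 0. Output: "LDLD"

Answer: LDLD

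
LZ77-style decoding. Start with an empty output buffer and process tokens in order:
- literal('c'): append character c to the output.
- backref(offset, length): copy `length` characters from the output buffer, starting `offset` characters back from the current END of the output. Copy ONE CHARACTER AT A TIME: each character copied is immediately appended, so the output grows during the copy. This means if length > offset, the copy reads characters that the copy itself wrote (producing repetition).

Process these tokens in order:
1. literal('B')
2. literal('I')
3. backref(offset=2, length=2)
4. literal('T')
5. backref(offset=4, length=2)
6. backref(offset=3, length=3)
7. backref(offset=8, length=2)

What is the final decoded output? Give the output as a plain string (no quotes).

Answer: BIBITIBTIBBI

Derivation:
Token 1: literal('B'). Output: "B"
Token 2: literal('I'). Output: "BI"
Token 3: backref(off=2, len=2). Copied 'BI' from pos 0. Output: "BIBI"
Token 4: literal('T'). Output: "BIBIT"
Token 5: backref(off=4, len=2). Copied 'IB' from pos 1. Output: "BIBITIB"
Token 6: backref(off=3, len=3). Copied 'TIB' from pos 4. Output: "BIBITIBTIB"
Token 7: backref(off=8, len=2). Copied 'BI' from pos 2. Output: "BIBITIBTIBBI"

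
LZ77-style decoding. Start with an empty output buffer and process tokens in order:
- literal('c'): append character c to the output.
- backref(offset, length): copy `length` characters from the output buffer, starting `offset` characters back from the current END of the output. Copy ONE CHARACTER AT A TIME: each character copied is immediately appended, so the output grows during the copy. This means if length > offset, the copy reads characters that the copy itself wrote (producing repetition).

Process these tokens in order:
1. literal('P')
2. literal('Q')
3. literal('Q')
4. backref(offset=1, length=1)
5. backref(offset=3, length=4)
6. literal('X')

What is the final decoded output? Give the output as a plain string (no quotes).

Token 1: literal('P'). Output: "P"
Token 2: literal('Q'). Output: "PQ"
Token 3: literal('Q'). Output: "PQQ"
Token 4: backref(off=1, len=1). Copied 'Q' from pos 2. Output: "PQQQ"
Token 5: backref(off=3, len=4) (overlapping!). Copied 'QQQQ' from pos 1. Output: "PQQQQQQQ"
Token 6: literal('X'). Output: "PQQQQQQQX"

Answer: PQQQQQQQX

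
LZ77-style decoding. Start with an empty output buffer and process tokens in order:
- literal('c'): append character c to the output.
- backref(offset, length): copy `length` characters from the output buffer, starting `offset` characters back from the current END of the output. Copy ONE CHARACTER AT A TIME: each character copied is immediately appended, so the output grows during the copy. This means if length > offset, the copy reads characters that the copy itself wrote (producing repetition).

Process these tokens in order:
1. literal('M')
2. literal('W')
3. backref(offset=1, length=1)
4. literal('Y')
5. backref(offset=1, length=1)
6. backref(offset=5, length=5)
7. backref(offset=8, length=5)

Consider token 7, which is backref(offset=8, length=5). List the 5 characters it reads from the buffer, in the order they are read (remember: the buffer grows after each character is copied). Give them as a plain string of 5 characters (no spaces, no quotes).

Token 1: literal('M'). Output: "M"
Token 2: literal('W'). Output: "MW"
Token 3: backref(off=1, len=1). Copied 'W' from pos 1. Output: "MWW"
Token 4: literal('Y'). Output: "MWWY"
Token 5: backref(off=1, len=1). Copied 'Y' from pos 3. Output: "MWWYY"
Token 6: backref(off=5, len=5). Copied 'MWWYY' from pos 0. Output: "MWWYYMWWYY"
Token 7: backref(off=8, len=5). Buffer before: "MWWYYMWWYY" (len 10)
  byte 1: read out[2]='W', append. Buffer now: "MWWYYMWWYYW"
  byte 2: read out[3]='Y', append. Buffer now: "MWWYYMWWYYWY"
  byte 3: read out[4]='Y', append. Buffer now: "MWWYYMWWYYWYY"
  byte 4: read out[5]='M', append. Buffer now: "MWWYYMWWYYWYYM"
  byte 5: read out[6]='W', append. Buffer now: "MWWYYMWWYYWYYMW"

Answer: WYYMW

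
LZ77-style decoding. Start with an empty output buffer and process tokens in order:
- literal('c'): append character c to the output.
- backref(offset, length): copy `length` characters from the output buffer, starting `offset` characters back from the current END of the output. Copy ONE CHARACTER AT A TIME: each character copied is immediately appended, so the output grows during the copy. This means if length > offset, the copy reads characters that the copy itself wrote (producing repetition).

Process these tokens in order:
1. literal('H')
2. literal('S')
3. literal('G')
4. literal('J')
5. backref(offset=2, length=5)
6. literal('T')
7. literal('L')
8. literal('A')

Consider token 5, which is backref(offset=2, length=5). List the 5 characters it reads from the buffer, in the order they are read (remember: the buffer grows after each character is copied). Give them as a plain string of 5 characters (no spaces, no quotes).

Token 1: literal('H'). Output: "H"
Token 2: literal('S'). Output: "HS"
Token 3: literal('G'). Output: "HSG"
Token 4: literal('J'). Output: "HSGJ"
Token 5: backref(off=2, len=5). Buffer before: "HSGJ" (len 4)
  byte 1: read out[2]='G', append. Buffer now: "HSGJG"
  byte 2: read out[3]='J', append. Buffer now: "HSGJGJ"
  byte 3: read out[4]='G', append. Buffer now: "HSGJGJG"
  byte 4: read out[5]='J', append. Buffer now: "HSGJGJGJ"
  byte 5: read out[6]='G', append. Buffer now: "HSGJGJGJG"

Answer: GJGJG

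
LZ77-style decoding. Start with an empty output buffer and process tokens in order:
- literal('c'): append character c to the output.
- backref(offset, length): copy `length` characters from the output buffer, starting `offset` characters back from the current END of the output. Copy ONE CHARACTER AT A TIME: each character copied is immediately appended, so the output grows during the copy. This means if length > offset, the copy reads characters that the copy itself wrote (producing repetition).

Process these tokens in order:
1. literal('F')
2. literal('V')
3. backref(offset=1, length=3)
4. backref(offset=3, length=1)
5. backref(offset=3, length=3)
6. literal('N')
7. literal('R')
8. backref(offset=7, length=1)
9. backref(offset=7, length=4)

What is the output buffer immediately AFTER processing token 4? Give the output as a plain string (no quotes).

Answer: FVVVVV

Derivation:
Token 1: literal('F'). Output: "F"
Token 2: literal('V'). Output: "FV"
Token 3: backref(off=1, len=3) (overlapping!). Copied 'VVV' from pos 1. Output: "FVVVV"
Token 4: backref(off=3, len=1). Copied 'V' from pos 2. Output: "FVVVVV"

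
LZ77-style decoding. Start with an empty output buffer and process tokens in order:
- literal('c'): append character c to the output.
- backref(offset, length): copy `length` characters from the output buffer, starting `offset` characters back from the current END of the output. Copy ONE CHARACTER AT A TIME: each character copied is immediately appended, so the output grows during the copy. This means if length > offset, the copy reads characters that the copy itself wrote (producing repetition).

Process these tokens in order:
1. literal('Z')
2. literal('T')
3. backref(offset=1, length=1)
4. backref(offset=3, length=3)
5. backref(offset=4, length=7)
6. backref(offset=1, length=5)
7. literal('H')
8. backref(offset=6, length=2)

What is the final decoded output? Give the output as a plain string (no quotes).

Token 1: literal('Z'). Output: "Z"
Token 2: literal('T'). Output: "ZT"
Token 3: backref(off=1, len=1). Copied 'T' from pos 1. Output: "ZTT"
Token 4: backref(off=3, len=3). Copied 'ZTT' from pos 0. Output: "ZTTZTT"
Token 5: backref(off=4, len=7) (overlapping!). Copied 'TZTTTZT' from pos 2. Output: "ZTTZTTTZTTTZT"
Token 6: backref(off=1, len=5) (overlapping!). Copied 'TTTTT' from pos 12. Output: "ZTTZTTTZTTTZTTTTTT"
Token 7: literal('H'). Output: "ZTTZTTTZTTTZTTTTTTH"
Token 8: backref(off=6, len=2). Copied 'TT' from pos 13. Output: "ZTTZTTTZTTTZTTTTTTHTT"

Answer: ZTTZTTTZTTTZTTTTTTHTT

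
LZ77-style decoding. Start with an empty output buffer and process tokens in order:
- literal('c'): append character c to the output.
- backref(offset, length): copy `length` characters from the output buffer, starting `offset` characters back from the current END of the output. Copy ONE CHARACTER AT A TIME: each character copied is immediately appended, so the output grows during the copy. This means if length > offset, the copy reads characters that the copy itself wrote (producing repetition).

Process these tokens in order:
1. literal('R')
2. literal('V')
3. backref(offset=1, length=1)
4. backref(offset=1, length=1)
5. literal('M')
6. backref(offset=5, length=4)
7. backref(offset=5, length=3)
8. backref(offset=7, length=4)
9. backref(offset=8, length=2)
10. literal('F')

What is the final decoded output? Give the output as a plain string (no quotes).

Answer: RVVVMRVVVMRVRVVVVMF

Derivation:
Token 1: literal('R'). Output: "R"
Token 2: literal('V'). Output: "RV"
Token 3: backref(off=1, len=1). Copied 'V' from pos 1. Output: "RVV"
Token 4: backref(off=1, len=1). Copied 'V' from pos 2. Output: "RVVV"
Token 5: literal('M'). Output: "RVVVM"
Token 6: backref(off=5, len=4). Copied 'RVVV' from pos 0. Output: "RVVVMRVVV"
Token 7: backref(off=5, len=3). Copied 'MRV' from pos 4. Output: "RVVVMRVVVMRV"
Token 8: backref(off=7, len=4). Copied 'RVVV' from pos 5. Output: "RVVVMRVVVMRVRVVV"
Token 9: backref(off=8, len=2). Copied 'VM' from pos 8. Output: "RVVVMRVVVMRVRVVVVM"
Token 10: literal('F'). Output: "RVVVMRVVVMRVRVVVVMF"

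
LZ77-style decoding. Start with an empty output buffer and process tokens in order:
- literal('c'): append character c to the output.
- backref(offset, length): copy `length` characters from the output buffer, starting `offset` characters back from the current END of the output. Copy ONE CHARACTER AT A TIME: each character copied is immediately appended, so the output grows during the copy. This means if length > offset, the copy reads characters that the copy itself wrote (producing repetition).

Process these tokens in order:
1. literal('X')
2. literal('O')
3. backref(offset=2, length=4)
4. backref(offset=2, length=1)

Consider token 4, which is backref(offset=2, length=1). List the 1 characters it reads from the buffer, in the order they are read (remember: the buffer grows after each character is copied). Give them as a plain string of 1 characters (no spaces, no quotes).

Token 1: literal('X'). Output: "X"
Token 2: literal('O'). Output: "XO"
Token 3: backref(off=2, len=4) (overlapping!). Copied 'XOXO' from pos 0. Output: "XOXOXO"
Token 4: backref(off=2, len=1). Buffer before: "XOXOXO" (len 6)
  byte 1: read out[4]='X', append. Buffer now: "XOXOXOX"

Answer: X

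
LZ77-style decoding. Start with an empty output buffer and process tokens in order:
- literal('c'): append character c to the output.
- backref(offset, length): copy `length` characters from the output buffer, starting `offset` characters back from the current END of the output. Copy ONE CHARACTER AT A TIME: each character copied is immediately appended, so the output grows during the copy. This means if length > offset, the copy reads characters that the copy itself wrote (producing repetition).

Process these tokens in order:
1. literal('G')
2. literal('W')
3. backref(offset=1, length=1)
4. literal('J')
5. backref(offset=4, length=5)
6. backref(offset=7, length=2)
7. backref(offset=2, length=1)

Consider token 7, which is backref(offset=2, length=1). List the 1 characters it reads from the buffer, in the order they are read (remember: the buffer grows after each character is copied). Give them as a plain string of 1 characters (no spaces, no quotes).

Answer: W

Derivation:
Token 1: literal('G'). Output: "G"
Token 2: literal('W'). Output: "GW"
Token 3: backref(off=1, len=1). Copied 'W' from pos 1. Output: "GWW"
Token 4: literal('J'). Output: "GWWJ"
Token 5: backref(off=4, len=5) (overlapping!). Copied 'GWWJG' from pos 0. Output: "GWWJGWWJG"
Token 6: backref(off=7, len=2). Copied 'WJ' from pos 2. Output: "GWWJGWWJGWJ"
Token 7: backref(off=2, len=1). Buffer before: "GWWJGWWJGWJ" (len 11)
  byte 1: read out[9]='W', append. Buffer now: "GWWJGWWJGWJW"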